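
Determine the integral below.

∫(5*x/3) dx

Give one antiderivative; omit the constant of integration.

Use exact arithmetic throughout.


Answer: 5*x**2/6.


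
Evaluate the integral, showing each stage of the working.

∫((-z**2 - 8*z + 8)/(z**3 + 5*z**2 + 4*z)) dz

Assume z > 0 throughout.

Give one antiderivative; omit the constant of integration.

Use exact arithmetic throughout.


Step 1. Decompose ∫((-z**2 - 8*z + 8)/(z**3 + 5*z**2 + 4*z)) dz by partial fractions, (-z**2 - 8*z + 8)/(z**3 + 5*z**2 + 4*z) = 2/(z + 4) - 5/(z + 1) + 2/z: now ∫(2/z) dz + ∫(-5/(z + 1)) dz + ∫(2/(z + 4)) dz.
Step 2. Evaluate the standard form [assuming z > 0]: now 2*log(z) + ∫(-5/(z + 1)) dz + ∫(2/(z + 4)) dz.
Step 3. Evaluate the standard form [assuming z > -1]: now 2*log(z) - 5*log(z + 1) + ∫(2/(z + 4)) dz.
Step 4. Evaluate the standard form [assuming z > -4]: now 2*log(z) - 5*log(z + 1) + 2*log(z + 4).
Answer: 2*log(z) - 5*log(z + 1) + 2*log(z + 4).


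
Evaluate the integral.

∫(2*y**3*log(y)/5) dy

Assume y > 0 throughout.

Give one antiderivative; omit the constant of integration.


Answer: y**4*log(y)/10 - y**4/40.


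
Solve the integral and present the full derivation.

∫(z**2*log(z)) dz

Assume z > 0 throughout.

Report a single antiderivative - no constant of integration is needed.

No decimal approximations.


Step 1. Integrate ∫(z**2*log(z)) dz by parts with u = log(z), dv = (z**2) dz, so v = z**3/3 [assuming z > 0]: now z**3*log(z)/3 + ∫(-z**2/3) dz.
Step 2. Evaluate the standard form: now z**3*log(z)/3 - z**3/9.
Answer: z**3*log(z)/3 - z**3/9.


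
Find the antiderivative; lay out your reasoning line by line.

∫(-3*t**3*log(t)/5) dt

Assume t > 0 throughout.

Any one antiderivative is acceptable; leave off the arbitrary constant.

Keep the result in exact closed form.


Step 1. Integrate ∫(-3*t**3*log(t)/5) dt by parts with u = log(t), dv = (-3*t**3/5) dt, so v = -3*t**4/20 [assuming t > 0]: now -3*t**4*log(t)/20 + ∫(3*t**3/20) dt.
Step 2. Evaluate the standard form: now -3*t**4*log(t)/20 + 3*t**4/80.
Answer: -3*t**4*log(t)/20 + 3*t**4/80.


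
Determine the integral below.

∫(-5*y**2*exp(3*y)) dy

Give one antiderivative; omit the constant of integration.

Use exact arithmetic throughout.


Answer: -5*y**2*exp(3*y)/3 + 10*y*exp(3*y)/9 - 10*exp(3*y)/27.


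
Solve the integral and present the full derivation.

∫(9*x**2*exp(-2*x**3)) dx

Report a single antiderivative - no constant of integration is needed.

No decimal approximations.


Step 1. Substitute u = x**3, turning ∫(9*x**2*exp(-2*x**3)) dx into ∫(3*exp(-2*u)) du: now ∫(3*exp(-2*u)) du.
Step 2. Evaluate the standard form: now -3*exp(-2*u)/2.
Step 3. Substitute back u = x**3: now -3*exp(-2*x**3)/2.
Answer: -3*exp(-2*x**3)/2.


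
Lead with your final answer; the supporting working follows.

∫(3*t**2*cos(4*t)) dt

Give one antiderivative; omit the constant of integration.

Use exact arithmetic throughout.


The answer is 3*t**2*sin(4*t)/4 + 3*t*cos(4*t)/8 - 3*sin(4*t)/32.
Step 1. Integrate ∫(3*t**2*cos(4*t)) dt by parts with u = t**2, dv = (3*cos(4*t)) dt, so v = 3*sin(4*t)/4: now 3*t**2*sin(4*t)/4 + ∫(-3*t*sin(4*t)/2) dt.
Step 2. Integrate ∫(-3*t*sin(4*t)/2) dt by parts with u = t, dv = (-3*sin(4*t)/2) dt, so v = 3*cos(4*t)/8: now 3*t**2*sin(4*t)/4 + 3*t*cos(4*t)/8 + ∫(-3*cos(4*t)/8) dt.
Step 3. Evaluate the standard form: now 3*t**2*sin(4*t)/4 + 3*t*cos(4*t)/8 - 3*sin(4*t)/32.
Answer: 3*t**2*sin(4*t)/4 + 3*t*cos(4*t)/8 - 3*sin(4*t)/32.


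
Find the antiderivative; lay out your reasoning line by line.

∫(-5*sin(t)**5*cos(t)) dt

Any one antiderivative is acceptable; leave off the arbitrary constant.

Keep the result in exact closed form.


Step 1. Substitute u = sin(t), turning ∫(-5*sin(t)**5*cos(t)) dt into ∫(-5*u**5) du: now ∫(-5*u**5) du.
Step 2. Evaluate the standard form: now -5*u**6/6.
Step 3. Substitute back u = sin(t): now -5*sin(t)**6/6.
Answer: -5*sin(t)**6/6.


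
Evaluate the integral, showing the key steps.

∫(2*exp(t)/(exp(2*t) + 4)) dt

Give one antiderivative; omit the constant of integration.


Step 1. Substitute u = exp(t), turning ∫(2*exp(t)/(exp(2*t) + 4)) dt into ∫(2/(u**2 + 4)) du: now ∫(2/(u**2 + 4)) du.
Step 2. Evaluate the standard form: now atan(u/2).
Step 3. Substitute back u = exp(t): now atan(exp(t)/2).
Answer: atan(exp(t)/2).


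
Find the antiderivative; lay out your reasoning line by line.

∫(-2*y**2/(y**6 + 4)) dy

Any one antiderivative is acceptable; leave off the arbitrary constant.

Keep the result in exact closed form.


Step 1. Substitute u = y**3, turning ∫(-2*y**2/(y**6 + 4)) dy into ∫(-2/(3*(u**2 + 4))) du: now ∫(-2/(3*(u**2 + 4))) du.
Step 2. Evaluate the standard form: now -atan(u/2)/3.
Step 3. Substitute back u = y**3: now -atan(y**3/2)/3.
Answer: -atan(y**3/2)/3.


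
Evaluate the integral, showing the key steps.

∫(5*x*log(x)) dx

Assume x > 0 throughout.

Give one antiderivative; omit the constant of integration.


Step 1. Integrate ∫(5*x*log(x)) dx by parts with u = log(x), dv = (5*x) dx, so v = 5*x**2/2 [assuming x > 0]: now 5*x**2*log(x)/2 + ∫(-5*x/2) dx.
Step 2. Evaluate the standard form: now 5*x**2*log(x)/2 - 5*x**2/4.
Answer: 5*x**2*log(x)/2 - 5*x**2/4.


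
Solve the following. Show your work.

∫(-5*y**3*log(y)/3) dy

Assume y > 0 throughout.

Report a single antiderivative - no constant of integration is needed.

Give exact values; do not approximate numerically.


Step 1. Integrate ∫(-5*y**3*log(y)/3) dy by parts with u = log(y), dv = (-5*y**3/3) dy, so v = -5*y**4/12 [assuming y > 0]: now -5*y**4*log(y)/12 + ∫(5*y**3/12) dy.
Step 2. Evaluate the standard form: now -5*y**4*log(y)/12 + 5*y**4/48.
Answer: -5*y**4*log(y)/12 + 5*y**4/48.


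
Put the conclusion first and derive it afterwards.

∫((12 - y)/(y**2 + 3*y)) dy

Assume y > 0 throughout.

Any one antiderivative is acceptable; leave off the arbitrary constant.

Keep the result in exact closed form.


The answer is 4*log(y) - 5*log(y + 3).
Step 1. Decompose ∫((12 - y)/(y**2 + 3*y)) dy by partial fractions, (12 - y)/(y**2 + 3*y) = -5/(y + 3) + 4/y: now ∫(4/y) dy + ∫(-5/(y + 3)) dy.
Step 2. Evaluate the standard form [assuming y > -3]: now -5*log(y + 3) + ∫(4/y) dy.
Step 3. Evaluate the standard form [assuming y > 0]: now 4*log(y) - 5*log(y + 3).
Answer: 4*log(y) - 5*log(y + 3).


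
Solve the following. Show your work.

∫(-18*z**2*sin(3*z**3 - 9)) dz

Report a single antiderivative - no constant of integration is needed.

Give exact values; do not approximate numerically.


Step 1. Substitute u = z**3 - 3, turning ∫(-18*z**2*sin(3*z**3 - 9)) dz into ∫(-6*sin(3*u)) du: now ∫(-6*sin(3*u)) du.
Step 2. Evaluate the standard form: now 2*cos(3*u).
Step 3. Substitute back u = z**3 - 3: now 2*cos(3*z**3 - 9).
Answer: 2*cos(3*z**3 - 9).


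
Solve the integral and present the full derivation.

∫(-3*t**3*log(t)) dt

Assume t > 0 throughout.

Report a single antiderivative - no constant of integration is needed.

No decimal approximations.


Step 1. Integrate ∫(-3*t**3*log(t)) dt by parts with u = log(t), dv = (-3*t**3) dt, so v = -3*t**4/4 [assuming t > 0]: now -3*t**4*log(t)/4 + ∫(3*t**3/4) dt.
Step 2. Evaluate the standard form: now -3*t**4*log(t)/4 + 3*t**4/16.
Answer: -3*t**4*log(t)/4 + 3*t**4/16.


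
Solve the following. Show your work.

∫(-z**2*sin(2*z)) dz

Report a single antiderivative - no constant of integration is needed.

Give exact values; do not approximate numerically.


Step 1. Integrate ∫(-z**2*sin(2*z)) dz by parts with u = z**2, dv = (-sin(2*z)) dz, so v = cos(2*z)/2: now z**2*cos(2*z)/2 + ∫(-z*cos(2*z)) dz.
Step 2. Integrate ∫(-z*cos(2*z)) dz by parts with u = z, dv = (-cos(2*z)) dz, so v = -sin(2*z)/2: now z**2*cos(2*z)/2 - z*sin(2*z)/2 + ∫(sin(2*z)/2) dz.
Step 3. Evaluate the standard form: now z**2*cos(2*z)/2 - z*sin(2*z)/2 - cos(2*z)/4.
Answer: z**2*cos(2*z)/2 - z*sin(2*z)/2 - cos(2*z)/4.


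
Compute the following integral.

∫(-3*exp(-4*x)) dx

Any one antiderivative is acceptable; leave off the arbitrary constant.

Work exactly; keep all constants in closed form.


Answer: 3*exp(-4*x)/4.


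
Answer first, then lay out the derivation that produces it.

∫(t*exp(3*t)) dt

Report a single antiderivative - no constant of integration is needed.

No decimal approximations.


The answer is t*exp(3*t)/3 - exp(3*t)/9.
Step 1. Integrate ∫(t*exp(3*t)) dt by parts with u = t, dv = (exp(3*t)) dt, so v = exp(3*t)/3: now t*exp(3*t)/3 + ∫(-exp(3*t)/3) dt.
Step 2. Evaluate the standard form: now t*exp(3*t)/3 - exp(3*t)/9.
Answer: t*exp(3*t)/3 - exp(3*t)/9.


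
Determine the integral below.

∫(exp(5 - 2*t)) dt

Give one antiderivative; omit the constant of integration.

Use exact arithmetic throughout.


Answer: -exp(5 - 2*t)/2.


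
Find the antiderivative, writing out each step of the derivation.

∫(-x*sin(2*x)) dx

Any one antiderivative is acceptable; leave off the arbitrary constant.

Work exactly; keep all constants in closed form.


Step 1. Integrate ∫(-x*sin(2*x)) dx by parts with u = x, dv = (-sin(2*x)) dx, so v = cos(2*x)/2: now x*cos(2*x)/2 + ∫(-cos(2*x)/2) dx.
Step 2. Evaluate the standard form: now x*cos(2*x)/2 - sin(2*x)/4.
Answer: x*cos(2*x)/2 - sin(2*x)/4.


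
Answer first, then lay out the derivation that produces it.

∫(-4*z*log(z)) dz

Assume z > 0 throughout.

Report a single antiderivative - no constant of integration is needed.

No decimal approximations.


The answer is -2*z**2*log(z) + z**2.
Step 1. Integrate ∫(-4*z*log(z)) dz by parts with u = log(z), dv = (-4*z) dz, so v = -2*z**2 [assuming z > 0]: now -2*z**2*log(z) + ∫(2*z) dz.
Step 2. Evaluate the standard form: now -2*z**2*log(z) + z**2.
Answer: -2*z**2*log(z) + z**2.


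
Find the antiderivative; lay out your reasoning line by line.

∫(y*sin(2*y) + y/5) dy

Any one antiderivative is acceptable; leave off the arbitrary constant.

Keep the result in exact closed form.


Step 1. Rewrite: now ∫(y/5) dy + ∫(y*sin(2*y)) dy.
Step 2. Integrate ∫(y*sin(2*y)) dy by parts with u = y, dv = (sin(2*y)) dy, so v = -cos(2*y)/2: now -y*cos(2*y)/2 + ∫(y/5) dy + ∫(cos(2*y)/2) dy.
Step 3. Evaluate the standard form: now -y*cos(2*y)/2 + sin(2*y)/4 + ∫(y/5) dy.
Step 4. Evaluate the standard form: now y**2/10 - y*cos(2*y)/2 + sin(2*y)/4.
Answer: y**2/10 - y*cos(2*y)/2 + sin(2*y)/4.


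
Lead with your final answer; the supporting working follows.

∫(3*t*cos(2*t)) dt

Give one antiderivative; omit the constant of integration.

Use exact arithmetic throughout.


The answer is 3*t*sin(2*t)/2 + 3*cos(2*t)/4.
Step 1. Integrate ∫(3*t*cos(2*t)) dt by parts with u = t, dv = (3*cos(2*t)) dt, so v = 3*sin(2*t)/2: now 3*t*sin(2*t)/2 + ∫(-3*sin(2*t)/2) dt.
Step 2. Evaluate the standard form: now 3*t*sin(2*t)/2 + 3*cos(2*t)/4.
Answer: 3*t*sin(2*t)/2 + 3*cos(2*t)/4.


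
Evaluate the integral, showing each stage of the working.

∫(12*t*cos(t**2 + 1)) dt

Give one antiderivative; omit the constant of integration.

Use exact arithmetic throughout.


Step 1. Substitute u = t**2 + 1, turning ∫(12*t*cos(t**2 + 1)) dt into ∫(6*cos(u)) du: now ∫(6*cos(u)) du.
Step 2. Evaluate the standard form: now 6*sin(u).
Step 3. Substitute back u = t**2 + 1: now 6*sin(t**2 + 1).
Answer: 6*sin(t**2 + 1).


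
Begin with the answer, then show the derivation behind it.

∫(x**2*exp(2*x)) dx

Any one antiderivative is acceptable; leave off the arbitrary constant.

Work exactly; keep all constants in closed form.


The answer is x**2*exp(2*x)/2 - x*exp(2*x)/2 + exp(2*x)/4.
Step 1. Integrate ∫(x**2*exp(2*x)) dx by parts with u = x**2, dv = (exp(2*x)) dx, so v = exp(2*x)/2: now x**2*exp(2*x)/2 + ∫(-x*exp(2*x)) dx.
Step 2. Integrate ∫(-x*exp(2*x)) dx by parts with u = x, dv = (-exp(2*x)) dx, so v = -exp(2*x)/2: now x**2*exp(2*x)/2 - x*exp(2*x)/2 + ∫(exp(2*x)/2) dx.
Step 3. Evaluate the standard form: now x**2*exp(2*x)/2 - x*exp(2*x)/2 + exp(2*x)/4.
Answer: x**2*exp(2*x)/2 - x*exp(2*x)/2 + exp(2*x)/4.


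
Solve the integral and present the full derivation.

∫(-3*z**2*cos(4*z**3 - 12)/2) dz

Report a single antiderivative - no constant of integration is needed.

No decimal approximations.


Step 1. Substitute u = z**3 - 3, turning ∫(-3*z**2*cos(4*z**3 - 12)/2) dz into ∫(-cos(4*u)/2) du: now ∫(-cos(4*u)/2) du.
Step 2. Evaluate the standard form: now -sin(4*u)/8.
Step 3. Substitute back u = z**3 - 3: now -sin(4*z**3 - 12)/8.
Answer: -sin(4*z**3 - 12)/8.


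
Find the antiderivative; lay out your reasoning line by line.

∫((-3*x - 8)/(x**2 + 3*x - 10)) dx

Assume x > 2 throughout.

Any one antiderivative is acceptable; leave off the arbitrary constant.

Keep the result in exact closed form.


Step 1. Decompose ∫((-3*x - 8)/(x**2 + 3*x - 10)) dx by partial fractions, (-3*x - 8)/(x**2 + 3*x - 10) = -1/(x + 5) - 2/(x - 2): now ∫(-2/(x - 2)) dx + ∫(-1/(x + 5)) dx.
Step 2. Evaluate the standard form [assuming x > -5]: now -log(x + 5) + ∫(-2/(x - 2)) dx.
Step 3. Evaluate the standard form [assuming x > 2]: now -2*log(x - 2) - log(x + 5).
Answer: -2*log(x - 2) - log(x + 5).


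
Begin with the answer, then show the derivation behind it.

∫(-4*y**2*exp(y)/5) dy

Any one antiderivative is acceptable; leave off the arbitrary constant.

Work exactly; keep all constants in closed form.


The answer is -4*y**2*exp(y)/5 + 8*y*exp(y)/5 - 8*exp(y)/5.
Step 1. Integrate ∫(-4*y**2*exp(y)/5) dy by parts with u = y**2, dv = (-4*exp(y)/5) dy, so v = -4*exp(y)/5: now -4*y**2*exp(y)/5 + ∫(8*y*exp(y)/5) dy.
Step 2. Integrate ∫(8*y*exp(y)/5) dy by parts with u = y, dv = (8*exp(y)/5) dy, so v = 8*exp(y)/5: now -4*y**2*exp(y)/5 + 8*y*exp(y)/5 + ∫(-8*exp(y)/5) dy.
Step 3. Evaluate the standard form: now -4*y**2*exp(y)/5 + 8*y*exp(y)/5 - 8*exp(y)/5.
Answer: -4*y**2*exp(y)/5 + 8*y*exp(y)/5 - 8*exp(y)/5.


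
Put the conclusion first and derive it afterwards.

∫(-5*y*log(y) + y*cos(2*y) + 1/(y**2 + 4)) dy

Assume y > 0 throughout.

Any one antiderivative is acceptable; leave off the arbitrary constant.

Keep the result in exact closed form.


The answer is -5*y**2*log(y)/2 + 5*y**2/4 + y*sin(2*y)/2 + cos(2*y)/4 + atan(y/2)/2.
Step 1. Rewrite: now ∫(-5*y*log(y)) dy + ∫(y*cos(2*y)) dy + ∫(1/(y**2 + 4)) dy.
Step 2. Evaluate the standard form: now atan(y/2)/2 + ∫(-5*y*log(y)) dy + ∫(y*cos(2*y)) dy.
Step 3. Integrate ∫(-5*y*log(y)) dy by parts with u = log(y), dv = (-5*y) dy, so v = -5*y**2/2 [assuming y > 0]: now -5*y**2*log(y)/2 + atan(y/2)/2 + ∫(5*y/2) dy + ∫(y*cos(2*y)) dy.
Step 4. Evaluate the standard form: now -5*y**2*log(y)/2 + 5*y**2/4 + atan(y/2)/2 + ∫(y*cos(2*y)) dy.
Step 5. Integrate ∫(y*cos(2*y)) dy by parts with u = y, dv = (cos(2*y)) dy, so v = sin(2*y)/2: now -5*y**2*log(y)/2 + 5*y**2/4 + y*sin(2*y)/2 + atan(y/2)/2 + ∫(-sin(2*y)/2) dy.
Step 6. Evaluate the standard form: now -5*y**2*log(y)/2 + 5*y**2/4 + y*sin(2*y)/2 + cos(2*y)/4 + atan(y/2)/2.
Answer: -5*y**2*log(y)/2 + 5*y**2/4 + y*sin(2*y)/2 + cos(2*y)/4 + atan(y/2)/2.


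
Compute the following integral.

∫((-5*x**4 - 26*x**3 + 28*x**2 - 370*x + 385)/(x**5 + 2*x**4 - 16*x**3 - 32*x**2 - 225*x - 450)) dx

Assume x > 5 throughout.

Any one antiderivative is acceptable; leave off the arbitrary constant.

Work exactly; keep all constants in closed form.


Answer: -3*log(x - 5) - 5*log(x + 2) + 3*log(x + 5) + 4*atan(x/3)/3.


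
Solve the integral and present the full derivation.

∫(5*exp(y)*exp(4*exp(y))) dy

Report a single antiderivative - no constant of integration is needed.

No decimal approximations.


Step 1. Substitute u = exp(y), turning ∫(5*exp(y)*exp(4*exp(y))) dy into ∫(5*exp(4*u)) du: now ∫(5*exp(4*u)) du.
Step 2. Evaluate the standard form: now 5*exp(4*u)/4.
Step 3. Substitute back u = exp(y): now 5*exp(4*exp(y))/4.
Answer: 5*exp(4*exp(y))/4.


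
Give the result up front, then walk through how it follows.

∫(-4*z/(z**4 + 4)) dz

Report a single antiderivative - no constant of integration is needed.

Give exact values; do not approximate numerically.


The answer is -atan(z**2/2).
Step 1. Substitute u = z**2, turning ∫(-4*z/(z**4 + 4)) dz into ∫(-2/(u**2 + 4)) du: now ∫(-2/(u**2 + 4)) du.
Step 2. Evaluate the standard form: now -atan(u/2).
Step 3. Substitute back u = z**2: now -atan(z**2/2).
Answer: -atan(z**2/2).


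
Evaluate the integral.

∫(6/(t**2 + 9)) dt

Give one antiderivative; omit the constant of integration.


Answer: 2*atan(t/3).


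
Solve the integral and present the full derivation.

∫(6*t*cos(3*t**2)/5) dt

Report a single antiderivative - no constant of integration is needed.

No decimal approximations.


Step 1. Substitute u = t**2, turning ∫(6*t*cos(3*t**2)/5) dt into ∫(3*cos(3*u)/5) du: now ∫(3*cos(3*u)/5) du.
Step 2. Evaluate the standard form: now sin(3*u)/5.
Step 3. Substitute back u = t**2: now sin(3*t**2)/5.
Answer: sin(3*t**2)/5.


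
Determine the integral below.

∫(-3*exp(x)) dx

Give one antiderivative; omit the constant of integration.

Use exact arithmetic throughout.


Answer: -3*exp(x).


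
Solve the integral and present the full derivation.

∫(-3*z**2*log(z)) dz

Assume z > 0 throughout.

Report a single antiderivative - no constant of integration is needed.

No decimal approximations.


Step 1. Integrate ∫(-3*z**2*log(z)) dz by parts with u = log(z), dv = (-3*z**2) dz, so v = -z**3 [assuming z > 0]: now -z**3*log(z) + ∫(z**2) dz.
Step 2. Evaluate the standard form: now -z**3*log(z) + z**3/3.
Answer: -z**3*log(z) + z**3/3.


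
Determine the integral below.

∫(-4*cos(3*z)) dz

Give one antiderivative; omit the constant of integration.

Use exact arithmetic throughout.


Answer: -4*sin(3*z)/3.


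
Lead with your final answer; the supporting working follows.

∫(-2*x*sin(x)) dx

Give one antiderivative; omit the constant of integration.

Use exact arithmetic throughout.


The answer is 2*x*cos(x) - 2*sin(x).
Step 1. Integrate ∫(-2*x*sin(x)) dx by parts with u = x, dv = (-2*sin(x)) dx, so v = 2*cos(x): now 2*x*cos(x) + ∫(-2*cos(x)) dx.
Step 2. Evaluate the standard form: now 2*x*cos(x) - 2*sin(x).
Answer: 2*x*cos(x) - 2*sin(x).


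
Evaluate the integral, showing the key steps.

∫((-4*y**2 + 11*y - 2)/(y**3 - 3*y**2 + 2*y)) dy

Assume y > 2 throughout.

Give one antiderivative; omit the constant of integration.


Step 1. Decompose ∫((-4*y**2 + 11*y - 2)/(y**3 - 3*y**2 + 2*y)) dy by partial fractions, (-4*y**2 + 11*y - 2)/(y**3 - 3*y**2 + 2*y) = -5/(y - 1) + 2/(y - 2) - 1/y: now ∫(-1/y) dy + ∫(2/(y - 2)) dy + ∫(-5/(y - 1)) dy.
Step 2. Evaluate the standard form [assuming y > 1]: now -5*log(y - 1) + ∫(-1/y) dy + ∫(2/(y - 2)) dy.
Step 3. Evaluate the standard form [assuming y > 0]: now -log(y) - 5*log(y - 1) + ∫(2/(y - 2)) dy.
Step 4. Evaluate the standard form [assuming y > 2]: now -log(y) + 2*log(y - 2) - 5*log(y - 1).
Answer: -log(y) + 2*log(y - 2) - 5*log(y - 1).


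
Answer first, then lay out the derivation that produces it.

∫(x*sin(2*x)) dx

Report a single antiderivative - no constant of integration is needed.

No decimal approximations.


The answer is -x*cos(2*x)/2 + sin(2*x)/4.
Step 1. Integrate ∫(x*sin(2*x)) dx by parts with u = x, dv = (sin(2*x)) dx, so v = -cos(2*x)/2: now -x*cos(2*x)/2 + ∫(cos(2*x)/2) dx.
Step 2. Evaluate the standard form: now -x*cos(2*x)/2 + sin(2*x)/4.
Answer: -x*cos(2*x)/2 + sin(2*x)/4.


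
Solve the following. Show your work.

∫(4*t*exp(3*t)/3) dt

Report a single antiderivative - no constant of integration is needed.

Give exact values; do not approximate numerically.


Step 1. Integrate ∫(4*t*exp(3*t)/3) dt by parts with u = t, dv = (4*exp(3*t)/3) dt, so v = 4*exp(3*t)/9: now 4*t*exp(3*t)/9 + ∫(-4*exp(3*t)/9) dt.
Step 2. Evaluate the standard form: now 4*t*exp(3*t)/9 - 4*exp(3*t)/27.
Answer: 4*t*exp(3*t)/9 - 4*exp(3*t)/27.


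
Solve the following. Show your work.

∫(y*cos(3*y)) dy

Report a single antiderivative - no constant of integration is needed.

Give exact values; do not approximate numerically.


Step 1. Integrate ∫(y*cos(3*y)) dy by parts with u = y, dv = (cos(3*y)) dy, so v = sin(3*y)/3: now y*sin(3*y)/3 + ∫(-sin(3*y)/3) dy.
Step 2. Evaluate the standard form: now y*sin(3*y)/3 + cos(3*y)/9.
Answer: y*sin(3*y)/3 + cos(3*y)/9.


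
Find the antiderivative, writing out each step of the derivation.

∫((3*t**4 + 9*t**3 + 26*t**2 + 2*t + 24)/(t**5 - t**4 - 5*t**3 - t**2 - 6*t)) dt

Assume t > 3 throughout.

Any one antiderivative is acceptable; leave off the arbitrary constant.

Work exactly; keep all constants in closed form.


Step 1. Decompose ∫((3*t**4 + 9*t**3 + 26*t**2 + 2*t + 24)/(t**5 - t**4 - 5*t**3 - t**2 - 6*t)) dt by partial fractions, (3*t**4 + 9*t**3 + 26*t**2 + 2*t + 24)/(t**5 - t**4 - 5*t**3 - t**2 - 6*t) = 1/(t**2 + 1) + 2/(t + 2) + 5/(t - 3) - 4/t: now ∫(-4/t) dt + ∫(5/(t - 3)) dt + ∫(2/(t + 2)) dt + ∫(1/(t**2 + 1)) dt.
Step 2. Evaluate the standard form [assuming t > 0]: now -4*log(t) + ∫(5/(t - 3)) dt + ∫(2/(t + 2)) dt + ∫(1/(t**2 + 1)) dt.
Step 3. Evaluate the standard form [assuming t > -2]: now -4*log(t) + 2*log(t + 2) + ∫(5/(t - 3)) dt + ∫(1/(t**2 + 1)) dt.
Step 4. Evaluate the standard form [assuming t > 3]: now -4*log(t) + 5*log(t - 3) + 2*log(t + 2) + ∫(1/(t**2 + 1)) dt.
Step 5. Evaluate the standard form: now -4*log(t) + 5*log(t - 3) + 2*log(t + 2) + atan(t).
Answer: -4*log(t) + 5*log(t - 3) + 2*log(t + 2) + atan(t).


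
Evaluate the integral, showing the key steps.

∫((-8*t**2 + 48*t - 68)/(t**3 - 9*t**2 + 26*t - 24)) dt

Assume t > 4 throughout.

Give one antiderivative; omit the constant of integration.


Step 1. Decompose ∫((-8*t**2 + 48*t - 68)/(t**3 - 9*t**2 + 26*t - 24)) dt by partial fractions, (-8*t**2 + 48*t - 68)/(t**3 - 9*t**2 + 26*t - 24) = -2/(t - 2) - 4/(t - 3) - 2/(t - 4): now ∫(-2/(t - 4)) dt + ∫(-4/(t - 3)) dt + ∫(-2/(t - 2)) dt.
Step 2. Evaluate the standard form [assuming t > 2]: now -2*log(t - 2) + ∫(-2/(t - 4)) dt + ∫(-4/(t - 3)) dt.
Step 3. Evaluate the standard form [assuming t > 4]: now -2*log(t - 4) - 2*log(t - 2) + ∫(-4/(t - 3)) dt.
Step 4. Evaluate the standard form [assuming t > 3]: now -2*log(t - 4) - 4*log(t - 3) - 2*log(t - 2).
Answer: -2*log(t - 4) - 4*log(t - 3) - 2*log(t - 2).


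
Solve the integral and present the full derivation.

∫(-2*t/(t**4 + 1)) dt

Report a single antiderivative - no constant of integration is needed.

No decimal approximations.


Step 1. Substitute u = t**2, turning ∫(-2*t/(t**4 + 1)) dt into ∫(-1/(u**2 + 1)) du: now ∫(-1/(u**2 + 1)) du.
Step 2. Evaluate the standard form: now -atan(u).
Step 3. Substitute back u = t**2: now -atan(t**2).
Answer: -atan(t**2).


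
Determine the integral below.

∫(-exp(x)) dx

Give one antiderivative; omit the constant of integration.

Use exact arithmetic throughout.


Answer: -exp(x).


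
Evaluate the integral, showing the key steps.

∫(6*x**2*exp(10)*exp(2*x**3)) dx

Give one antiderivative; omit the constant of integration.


Step 1. Substitute u = x**3 + 5, turning ∫(6*x**2*exp(10)*exp(2*x**3)) dx into ∫(2*exp(2*u)) du: now ∫(2*exp(2*u)) du.
Step 2. Evaluate the standard form: now exp(2*u).
Step 3. Substitute back u = x**3 + 5: now exp(2*x**3 + 10).
Answer: exp(2*x**3 + 10).


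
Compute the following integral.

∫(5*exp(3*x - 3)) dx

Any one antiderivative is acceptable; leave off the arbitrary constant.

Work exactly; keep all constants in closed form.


Answer: 5*exp(3*x - 3)/3.


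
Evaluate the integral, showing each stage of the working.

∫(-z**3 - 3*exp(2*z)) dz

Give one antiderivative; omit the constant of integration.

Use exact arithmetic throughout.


Step 1. Rewrite: now ∫(-z**3) dz + ∫(-3*exp(2*z)) dz.
Step 2. Evaluate the standard form: now -z**4/4 + ∫(-3*exp(2*z)) dz.
Step 3. Evaluate the standard form: now -z**4/4 - 3*exp(2*z)/2.
Answer: -z**4/4 - 3*exp(2*z)/2.


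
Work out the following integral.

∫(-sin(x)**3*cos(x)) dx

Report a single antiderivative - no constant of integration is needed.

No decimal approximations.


Answer: -sin(x)**4/4.


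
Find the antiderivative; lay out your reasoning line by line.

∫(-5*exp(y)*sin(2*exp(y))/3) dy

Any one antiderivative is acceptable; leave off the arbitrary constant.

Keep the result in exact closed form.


Step 1. Substitute u = exp(y), turning ∫(-5*exp(y)*sin(2*exp(y))/3) dy into ∫(-5*sin(2*u)/3) du: now ∫(-5*sin(2*u)/3) du.
Step 2. Evaluate the standard form: now 5*cos(2*u)/6.
Step 3. Substitute back u = exp(y): now 5*cos(2*exp(y))/6.
Answer: 5*cos(2*exp(y))/6.


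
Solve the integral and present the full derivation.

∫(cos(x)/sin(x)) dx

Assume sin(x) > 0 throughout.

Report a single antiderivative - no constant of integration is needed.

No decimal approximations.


Step 1. Substitute u = sin(x), turning ∫(cos(x)/sin(x)) dx into ∫(1/u) du: now ∫(1/u) du.
Step 2. Evaluate the standard form [assuming u > 0]: now log(u).
Step 3. Substitute back u = sin(x): now log(sin(x)).
Answer: log(sin(x)).


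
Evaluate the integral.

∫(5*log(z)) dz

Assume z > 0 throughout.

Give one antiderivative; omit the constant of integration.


Answer: 5*z*log(z) - 5*z.


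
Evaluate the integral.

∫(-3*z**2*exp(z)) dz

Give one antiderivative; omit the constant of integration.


Answer: -3*z**2*exp(z) + 6*z*exp(z) - 6*exp(z).


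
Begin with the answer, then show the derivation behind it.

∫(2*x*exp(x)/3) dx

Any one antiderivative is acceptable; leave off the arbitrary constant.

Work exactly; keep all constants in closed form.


The answer is 2*x*exp(x)/3 - 2*exp(x)/3.
Step 1. Integrate ∫(2*x*exp(x)/3) dx by parts with u = x, dv = (2*exp(x)/3) dx, so v = 2*exp(x)/3: now 2*x*exp(x)/3 + ∫(-2*exp(x)/3) dx.
Step 2. Evaluate the standard form: now 2*x*exp(x)/3 - 2*exp(x)/3.
Answer: 2*x*exp(x)/3 - 2*exp(x)/3.


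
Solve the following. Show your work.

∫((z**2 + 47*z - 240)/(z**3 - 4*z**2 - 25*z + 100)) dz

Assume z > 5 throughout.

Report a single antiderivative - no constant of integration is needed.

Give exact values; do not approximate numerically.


Step 1. Decompose ∫((z**2 + 47*z - 240)/(z**3 - 4*z**2 - 25*z + 100)) dz by partial fractions, (z**2 + 47*z - 240)/(z**3 - 4*z**2 - 25*z + 100) = -5/(z + 5) + 4/(z - 4) + 2/(z - 5): now ∫(2/(z - 5)) dz + ∫(4/(z - 4)) dz + ∫(-5/(z + 5)) dz.
Step 2. Evaluate the standard form [assuming z > 5]: now 2*log(z - 5) + ∫(4/(z - 4)) dz + ∫(-5/(z + 5)) dz.
Step 3. Evaluate the standard form [assuming z > -5]: now 2*log(z - 5) - 5*log(z + 5) + ∫(4/(z - 4)) dz.
Step 4. Evaluate the standard form [assuming z > 4]: now 2*log(z - 5) + 4*log(z - 4) - 5*log(z + 5).
Answer: 2*log(z - 5) + 4*log(z - 4) - 5*log(z + 5).


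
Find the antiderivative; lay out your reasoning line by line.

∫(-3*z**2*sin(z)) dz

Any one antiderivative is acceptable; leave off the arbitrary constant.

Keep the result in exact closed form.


Step 1. Integrate ∫(-3*z**2*sin(z)) dz by parts with u = z**2, dv = (-3*sin(z)) dz, so v = 3*cos(z): now 3*z**2*cos(z) + ∫(-6*z*cos(z)) dz.
Step 2. Integrate ∫(-6*z*cos(z)) dz by parts with u = z, dv = (-6*cos(z)) dz, so v = -6*sin(z): now 3*z**2*cos(z) - 6*z*sin(z) + ∫(6*sin(z)) dz.
Step 3. Evaluate the standard form: now 3*z**2*cos(z) - 6*z*sin(z) - 6*cos(z).
Answer: 3*z**2*cos(z) - 6*z*sin(z) - 6*cos(z).


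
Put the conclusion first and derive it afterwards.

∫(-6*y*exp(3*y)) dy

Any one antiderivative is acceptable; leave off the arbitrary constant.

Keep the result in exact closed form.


The answer is -2*y*exp(3*y) + 2*exp(3*y)/3.
Step 1. Integrate ∫(-6*y*exp(3*y)) dy by parts with u = y, dv = (-6*exp(3*y)) dy, so v = -2*exp(3*y): now -2*y*exp(3*y) + ∫(2*exp(3*y)) dy.
Step 2. Evaluate the standard form: now -2*y*exp(3*y) + 2*exp(3*y)/3.
Answer: -2*y*exp(3*y) + 2*exp(3*y)/3.


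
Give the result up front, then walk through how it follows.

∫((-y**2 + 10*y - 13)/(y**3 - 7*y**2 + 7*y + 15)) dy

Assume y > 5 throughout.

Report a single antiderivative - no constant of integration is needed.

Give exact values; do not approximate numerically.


The answer is log(y - 5) - log(y - 3) - log(y + 1).
Step 1. Decompose ∫((-y**2 + 10*y - 13)/(y**3 - 7*y**2 + 7*y + 15)) dy by partial fractions, (-y**2 + 10*y - 13)/(y**3 - 7*y**2 + 7*y + 15) = -1/(y + 1) - 1/(y - 3) + 1/(y - 5): now ∫(1/(y - 5)) dy + ∫(-1/(y - 3)) dy + ∫(-1/(y + 1)) dy.
Step 2. Evaluate the standard form [assuming y > -1]: now -log(y + 1) + ∫(1/(y - 5)) dy + ∫(-1/(y - 3)) dy.
Step 3. Evaluate the standard form [assuming y > 5]: now log(y - 5) - log(y + 1) + ∫(-1/(y - 3)) dy.
Step 4. Evaluate the standard form [assuming y > 3]: now log(y - 5) - log(y - 3) - log(y + 1).
Answer: log(y - 5) - log(y - 3) - log(y + 1).


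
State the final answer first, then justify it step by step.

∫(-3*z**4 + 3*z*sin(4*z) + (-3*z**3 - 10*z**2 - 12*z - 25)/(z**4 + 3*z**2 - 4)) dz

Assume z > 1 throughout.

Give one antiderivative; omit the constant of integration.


The answer is -3*z**5/5 - 3*z*cos(4*z)/4 - 5*log(z - 1) + 2*log(z + 1) + 3*sin(4*z)/16 - 3*atan(z/2)/2.
Step 1. Rewrite: now ∫(-3*z**4) dz + ∫(3*z*sin(4*z)) dz + ∫((-3*z**3 - 10*z**2 - 12*z - 25)/(z**4 + 3*z**2 - 4)) dz.
Step 2. Evaluate the standard form: now -3*z**5/5 + ∫(3*z*sin(4*z)) dz + ∫((-3*z**3 - 10*z**2 - 12*z - 25)/(z**4 + 3*z**2 - 4)) dz.
Step 3. Decompose ∫((-3*z**3 - 10*z**2 - 12*z - 25)/(z**4 + 3*z**2 - 4)) dz by partial fractions, (-3*z**3 - 10*z**2 - 12*z - 25)/(z**4 + 3*z**2 - 4) = -3/(z**2 + 4) + 2/(z + 1) - 5/(z - 1): now -3*z**5/5 + ∫(3*z*sin(4*z)) dz + ∫(-5/(z - 1)) dz + ∫(2/(z + 1)) dz + ∫(-3/(z**2 + 4)) dz.
Step 4. Evaluate the standard form [assuming z > -1]: now -3*z**5/5 + 2*log(z + 1) + ∫(3*z*sin(4*z)) dz + ∫(-5/(z - 1)) dz + ∫(-3/(z**2 + 4)) dz.
Step 5. Evaluate the standard form [assuming z > 1]: now -3*z**5/5 - 5*log(z - 1) + 2*log(z + 1) + ∫(3*z*sin(4*z)) dz + ∫(-3/(z**2 + 4)) dz.
Step 6. Evaluate the standard form: now -3*z**5/5 - 5*log(z - 1) + 2*log(z + 1) - 3*atan(z/2)/2 + ∫(3*z*sin(4*z)) dz.
Step 7. Integrate ∫(3*z*sin(4*z)) dz by parts with u = z, dv = (3*sin(4*z)) dz, so v = -3*cos(4*z)/4: now -3*z**5/5 - 3*z*cos(4*z)/4 - 5*log(z - 1) + 2*log(z + 1) - 3*atan(z/2)/2 + ∫(3*cos(4*z)/4) dz.
Step 8. Evaluate the standard form: now -3*z**5/5 - 3*z*cos(4*z)/4 - 5*log(z - 1) + 2*log(z + 1) + 3*sin(4*z)/16 - 3*atan(z/2)/2.
Answer: -3*z**5/5 - 3*z*cos(4*z)/4 - 5*log(z - 1) + 2*log(z + 1) + 3*sin(4*z)/16 - 3*atan(z/2)/2.


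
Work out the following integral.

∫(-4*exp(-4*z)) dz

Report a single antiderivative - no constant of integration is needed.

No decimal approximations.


Answer: exp(-4*z).


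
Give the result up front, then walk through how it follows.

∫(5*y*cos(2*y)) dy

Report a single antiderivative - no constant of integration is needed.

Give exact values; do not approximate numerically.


The answer is 5*y*sin(2*y)/2 + 5*cos(2*y)/4.
Step 1. Integrate ∫(5*y*cos(2*y)) dy by parts with u = y, dv = (5*cos(2*y)) dy, so v = 5*sin(2*y)/2: now 5*y*sin(2*y)/2 + ∫(-5*sin(2*y)/2) dy.
Step 2. Evaluate the standard form: now 5*y*sin(2*y)/2 + 5*cos(2*y)/4.
Answer: 5*y*sin(2*y)/2 + 5*cos(2*y)/4.


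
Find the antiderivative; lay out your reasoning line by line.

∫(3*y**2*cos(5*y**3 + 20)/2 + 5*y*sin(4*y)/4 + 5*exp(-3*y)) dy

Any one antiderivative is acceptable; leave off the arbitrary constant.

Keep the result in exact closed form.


Step 1. Rewrite: now ∫(5*y*sin(4*y)/4) dy + ∫(3*y**2*cos(5*y**3 + 20)/2) dy + ∫(5*exp(-3*y)) dy.
Step 2. Substitute u = y**3 + 4, turning ∫(3*y**2*cos(5*y**3 + 20)/2) dy into ∫(cos(5*u)/2) du: now ∫(5*y*sin(4*y)/4) dy + ∫(5*exp(-3*y)) dy + ∫(cos(5*u)/2) du.
Step 3. Evaluate the standard form: now sin(5*u)/10 + ∫(5*y*sin(4*y)/4) dy + ∫(5*exp(-3*y)) dy.
Step 4. Substitute back u = y**3 + 4: now sin(5*y**3 + 20)/10 + ∫(5*y*sin(4*y)/4) dy + ∫(5*exp(-3*y)) dy.
Step 5. Integrate ∫(5*y*sin(4*y)/4) dy by parts with u = y, dv = (5*sin(4*y)/4) dy, so v = -5*cos(4*y)/16: now -5*y*cos(4*y)/16 + sin(5*y**3 + 20)/10 + ∫(5*exp(-3*y)) dy + ∫(5*cos(4*y)/16) dy.
Step 6. Evaluate the standard form: now -5*y*cos(4*y)/16 + 5*sin(4*y)/64 + sin(5*y**3 + 20)/10 + ∫(5*exp(-3*y)) dy.
Step 7. Evaluate the standard form: now -5*y*cos(4*y)/16 + 5*sin(4*y)/64 + sin(5*y**3 + 20)/10 - 5*exp(-3*y)/3.
Answer: -5*y*cos(4*y)/16 + 5*sin(4*y)/64 + sin(5*y**3 + 20)/10 - 5*exp(-3*y)/3.


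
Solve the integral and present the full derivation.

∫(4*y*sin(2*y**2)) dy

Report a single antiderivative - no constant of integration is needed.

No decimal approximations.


Step 1. Substitute u = y**2, turning ∫(4*y*sin(2*y**2)) dy into ∫(2*sin(2*u)) du: now ∫(2*sin(2*u)) du.
Step 2. Evaluate the standard form: now -cos(2*u).
Step 3. Substitute back u = y**2: now -cos(2*y**2).
Answer: -cos(2*y**2).


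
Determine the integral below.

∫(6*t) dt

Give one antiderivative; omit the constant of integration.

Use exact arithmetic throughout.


Answer: 3*t**2.


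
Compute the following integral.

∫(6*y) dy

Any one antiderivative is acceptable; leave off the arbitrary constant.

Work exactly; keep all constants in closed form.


Answer: 3*y**2.


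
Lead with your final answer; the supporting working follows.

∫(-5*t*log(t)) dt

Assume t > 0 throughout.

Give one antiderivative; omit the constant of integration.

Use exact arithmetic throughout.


The answer is -5*t**2*log(t)/2 + 5*t**2/4.
Step 1. Integrate ∫(-5*t*log(t)) dt by parts with u = log(t), dv = (-5*t) dt, so v = -5*t**2/2 [assuming t > 0]: now -5*t**2*log(t)/2 + ∫(5*t/2) dt.
Step 2. Evaluate the standard form: now -5*t**2*log(t)/2 + 5*t**2/4.
Answer: -5*t**2*log(t)/2 + 5*t**2/4.


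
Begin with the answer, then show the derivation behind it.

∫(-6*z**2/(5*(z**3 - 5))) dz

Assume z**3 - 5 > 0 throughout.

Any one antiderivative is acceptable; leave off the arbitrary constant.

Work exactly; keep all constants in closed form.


The answer is -2*log(z**3 - 5)/5.
Step 1. Substitute u = z**3 - 5, turning ∫(-6*z**2/(5*(z**3 - 5))) dz into ∫(-2/(5*u)) du: now ∫(-2/(5*u)) du.
Step 2. Evaluate the standard form [assuming u > 0]: now -2*log(u)/5.
Step 3. Substitute back u = z**3 - 5: now -2*log(z**3 - 5)/5.
Answer: -2*log(z**3 - 5)/5.


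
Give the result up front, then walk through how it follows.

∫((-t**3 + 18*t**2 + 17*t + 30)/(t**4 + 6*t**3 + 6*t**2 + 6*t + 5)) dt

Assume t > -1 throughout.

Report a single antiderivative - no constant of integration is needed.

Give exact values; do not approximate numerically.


The answer is 4*log(t + 1) - 5*log(t + 5) + 3*atan(t).
Step 1. Decompose ∫((-t**3 + 18*t**2 + 17*t + 30)/(t**4 + 6*t**3 + 6*t**2 + 6*t + 5)) dt by partial fractions, (-t**3 + 18*t**2 + 17*t + 30)/(t**4 + 6*t**3 + 6*t**2 + 6*t + 5) = 3/(t**2 + 1) - 5/(t + 5) + 4/(t + 1): now ∫(4/(t + 1)) dt + ∫(-5/(t + 5)) dt + ∫(3/(t**2 + 1)) dt.
Step 2. Evaluate the standard form [assuming t > -5]: now -5*log(t + 5) + ∫(4/(t + 1)) dt + ∫(3/(t**2 + 1)) dt.
Step 3. Evaluate the standard form [assuming t > -1]: now 4*log(t + 1) - 5*log(t + 5) + ∫(3/(t**2 + 1)) dt.
Step 4. Evaluate the standard form: now 4*log(t + 1) - 5*log(t + 5) + 3*atan(t).
Answer: 4*log(t + 1) - 5*log(t + 5) + 3*atan(t).


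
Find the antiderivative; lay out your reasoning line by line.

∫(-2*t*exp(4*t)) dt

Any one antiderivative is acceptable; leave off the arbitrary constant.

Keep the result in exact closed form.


Step 1. Integrate ∫(-2*t*exp(4*t)) dt by parts with u = t, dv = (-2*exp(4*t)) dt, so v = -exp(4*t)/2: now -t*exp(4*t)/2 + ∫(exp(4*t)/2) dt.
Step 2. Evaluate the standard form: now -t*exp(4*t)/2 + exp(4*t)/8.
Answer: -t*exp(4*t)/2 + exp(4*t)/8.


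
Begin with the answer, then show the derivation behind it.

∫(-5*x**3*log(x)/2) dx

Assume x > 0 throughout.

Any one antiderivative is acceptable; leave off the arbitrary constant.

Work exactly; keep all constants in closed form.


The answer is -5*x**4*log(x)/8 + 5*x**4/32.
Step 1. Integrate ∫(-5*x**3*log(x)/2) dx by parts with u = log(x), dv = (-5*x**3/2) dx, so v = -5*x**4/8 [assuming x > 0]: now -5*x**4*log(x)/8 + ∫(5*x**3/8) dx.
Step 2. Evaluate the standard form: now -5*x**4*log(x)/8 + 5*x**4/32.
Answer: -5*x**4*log(x)/8 + 5*x**4/32.


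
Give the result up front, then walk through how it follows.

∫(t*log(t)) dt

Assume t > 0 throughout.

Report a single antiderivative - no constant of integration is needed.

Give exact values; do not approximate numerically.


The answer is t**2*log(t)/2 - t**2/4.
Step 1. Integrate ∫(t*log(t)) dt by parts with u = log(t), dv = (t) dt, so v = t**2/2 [assuming t > 0]: now t**2*log(t)/2 + ∫(-t/2) dt.
Step 2. Evaluate the standard form: now t**2*log(t)/2 - t**2/4.
Answer: t**2*log(t)/2 - t**2/4.


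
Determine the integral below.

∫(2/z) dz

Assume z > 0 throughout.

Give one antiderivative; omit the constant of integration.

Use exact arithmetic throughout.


Answer: 2*log(z).


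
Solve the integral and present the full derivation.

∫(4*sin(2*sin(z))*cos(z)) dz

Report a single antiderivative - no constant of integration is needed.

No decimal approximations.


Step 1. Substitute u = sin(z), turning ∫(4*sin(2*sin(z))*cos(z)) dz into ∫(4*sin(2*u)) du: now ∫(4*sin(2*u)) du.
Step 2. Evaluate the standard form: now -2*cos(2*u).
Step 3. Substitute back u = sin(z): now -2*cos(2*sin(z)).
Answer: -2*cos(2*sin(z)).


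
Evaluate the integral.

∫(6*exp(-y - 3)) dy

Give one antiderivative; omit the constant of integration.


Answer: -6*exp(-y - 3).


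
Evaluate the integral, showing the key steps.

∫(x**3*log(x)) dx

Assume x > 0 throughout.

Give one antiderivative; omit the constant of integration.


Step 1. Integrate ∫(x**3*log(x)) dx by parts with u = log(x), dv = (x**3) dx, so v = x**4/4 [assuming x > 0]: now x**4*log(x)/4 + ∫(-x**3/4) dx.
Step 2. Evaluate the standard form: now x**4*log(x)/4 - x**4/16.
Answer: x**4*log(x)/4 - x**4/16.


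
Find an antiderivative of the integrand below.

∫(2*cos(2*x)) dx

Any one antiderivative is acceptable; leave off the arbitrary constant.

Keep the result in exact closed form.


Answer: sin(2*x).


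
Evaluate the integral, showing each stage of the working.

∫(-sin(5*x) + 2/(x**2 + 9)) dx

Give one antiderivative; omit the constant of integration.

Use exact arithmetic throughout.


Step 1. Rewrite: now ∫(2/(x**2 + 9)) dx + ∫(-sin(5*x)) dx.
Step 2. Evaluate the standard form: now 2*atan(x/3)/3 + ∫(-sin(5*x)) dx.
Step 3. Evaluate the standard form: now cos(5*x)/5 + 2*atan(x/3)/3.
Answer: cos(5*x)/5 + 2*atan(x/3)/3.


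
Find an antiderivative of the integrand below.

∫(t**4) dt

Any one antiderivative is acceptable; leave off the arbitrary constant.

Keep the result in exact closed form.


Answer: t**5/5.


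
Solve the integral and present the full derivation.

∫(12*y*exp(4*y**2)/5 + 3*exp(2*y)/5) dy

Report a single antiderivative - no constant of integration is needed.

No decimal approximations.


Step 1. Rewrite: now ∫(12*y*exp(4*y**2)/5) dy + ∫(3*exp(2*y)/5) dy.
Step 2. Substitute u = y**2, turning ∫(12*y*exp(4*y**2)/5) dy into ∫(6*exp(4*u)/5) du: now ∫(6*exp(4*u)/5) du + ∫(3*exp(2*y)/5) dy.
Step 3. Evaluate the standard form: now 3*exp(4*u)/10 + ∫(3*exp(2*y)/5) dy.
Step 4. Substitute back u = y**2: now 3*exp(4*y**2)/10 + ∫(3*exp(2*y)/5) dy.
Step 5. Evaluate the standard form: now 3*exp(2*y)/10 + 3*exp(4*y**2)/10.
Answer: 3*exp(2*y)/10 + 3*exp(4*y**2)/10.


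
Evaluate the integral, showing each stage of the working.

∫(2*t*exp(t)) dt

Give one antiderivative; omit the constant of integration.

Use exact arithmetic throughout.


Step 1. Integrate ∫(2*t*exp(t)) dt by parts with u = t, dv = (2*exp(t)) dt, so v = 2*exp(t): now 2*t*exp(t) + ∫(-2*exp(t)) dt.
Step 2. Evaluate the standard form: now 2*t*exp(t) - 2*exp(t).
Answer: 2*t*exp(t) - 2*exp(t).


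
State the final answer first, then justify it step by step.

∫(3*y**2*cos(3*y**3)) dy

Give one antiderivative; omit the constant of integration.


The answer is sin(3*y**3)/3.
Step 1. Substitute u = y**3, turning ∫(3*y**2*cos(3*y**3)) dy into ∫(cos(3*u)) du: now ∫(cos(3*u)) du.
Step 2. Evaluate the standard form: now sin(3*u)/3.
Step 3. Substitute back u = y**3: now sin(3*y**3)/3.
Answer: sin(3*y**3)/3.
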